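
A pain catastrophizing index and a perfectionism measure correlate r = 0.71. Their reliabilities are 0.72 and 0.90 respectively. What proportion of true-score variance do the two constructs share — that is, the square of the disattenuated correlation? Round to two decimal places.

0.78

Disattenuated r = 0.71 / √(0.72 × 0.90) = 0.71 / 0.8050 = 0.8820.
Shared true-score variance = 0.8820² = 0.7779 ≈ 0.78.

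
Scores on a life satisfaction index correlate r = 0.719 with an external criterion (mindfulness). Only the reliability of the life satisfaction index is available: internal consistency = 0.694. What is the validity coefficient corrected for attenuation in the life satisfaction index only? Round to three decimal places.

0.863

Single correction: r_c = r_obs / √r_xx = 0.719 / √0.694 = 0.719 / 0.8331 ≈ 0.863.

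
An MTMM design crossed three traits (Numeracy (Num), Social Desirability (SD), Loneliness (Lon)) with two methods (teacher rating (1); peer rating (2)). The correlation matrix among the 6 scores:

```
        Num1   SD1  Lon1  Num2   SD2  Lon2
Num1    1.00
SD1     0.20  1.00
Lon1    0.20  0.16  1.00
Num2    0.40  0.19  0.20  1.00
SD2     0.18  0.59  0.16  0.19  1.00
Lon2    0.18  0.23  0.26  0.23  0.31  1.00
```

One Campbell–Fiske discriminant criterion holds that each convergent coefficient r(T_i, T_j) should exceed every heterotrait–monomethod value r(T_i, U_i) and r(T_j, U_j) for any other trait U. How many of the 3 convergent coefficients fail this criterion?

1

Convergent coefficients and their comparison sets:
Num (methods 1·2): 0.40 vs {0.20, 0.19, 0.20, 0.23} → pass.
SD (methods 1·2): 0.59 vs {0.20, 0.19, 0.16, 0.31} → pass.
Lon (methods 1·2): 0.26 vs {0.20, 0.23, 0.16, 0.31} → fail.
1 of 3 fail.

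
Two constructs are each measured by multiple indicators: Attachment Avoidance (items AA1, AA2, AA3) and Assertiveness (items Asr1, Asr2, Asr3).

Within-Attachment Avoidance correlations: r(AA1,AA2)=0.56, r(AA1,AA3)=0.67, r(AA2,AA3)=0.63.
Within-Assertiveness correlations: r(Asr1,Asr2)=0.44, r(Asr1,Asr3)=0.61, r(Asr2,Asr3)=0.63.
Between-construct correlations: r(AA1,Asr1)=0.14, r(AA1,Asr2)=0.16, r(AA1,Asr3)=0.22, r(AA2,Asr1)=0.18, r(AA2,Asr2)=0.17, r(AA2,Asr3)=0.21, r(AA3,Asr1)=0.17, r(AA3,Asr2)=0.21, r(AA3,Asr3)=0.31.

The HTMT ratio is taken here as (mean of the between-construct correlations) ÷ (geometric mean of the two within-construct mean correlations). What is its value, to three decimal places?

0.334

Mean between = 1.77/9 = 0.1967.
Mean within-AA = 1.86/3 = 0.6200; mean within-Asr = 1.68/3 = 0.5600.
Geometric mean = √(0.6200 × 0.5600) = 0.5892.
HTMT = 0.1967 / 0.5892 = 0.334.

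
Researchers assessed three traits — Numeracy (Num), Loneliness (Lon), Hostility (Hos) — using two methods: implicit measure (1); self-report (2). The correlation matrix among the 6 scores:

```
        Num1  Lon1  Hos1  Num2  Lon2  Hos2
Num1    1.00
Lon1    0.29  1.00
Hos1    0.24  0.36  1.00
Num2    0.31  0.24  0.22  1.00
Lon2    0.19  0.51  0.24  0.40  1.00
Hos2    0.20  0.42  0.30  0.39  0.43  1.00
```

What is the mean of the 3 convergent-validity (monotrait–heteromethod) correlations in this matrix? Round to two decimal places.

0.37

Convergent values: 0.31, 0.51, 0.30; mean = 1.12/3 = 0.37.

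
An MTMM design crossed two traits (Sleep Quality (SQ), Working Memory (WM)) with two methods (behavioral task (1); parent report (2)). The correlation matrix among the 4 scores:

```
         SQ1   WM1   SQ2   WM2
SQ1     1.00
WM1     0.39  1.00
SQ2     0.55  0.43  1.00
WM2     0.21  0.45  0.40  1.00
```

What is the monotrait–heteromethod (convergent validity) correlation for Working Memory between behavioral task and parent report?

Same trait (WM), different methods: r(WM1, WM2) = 0.45.

0.45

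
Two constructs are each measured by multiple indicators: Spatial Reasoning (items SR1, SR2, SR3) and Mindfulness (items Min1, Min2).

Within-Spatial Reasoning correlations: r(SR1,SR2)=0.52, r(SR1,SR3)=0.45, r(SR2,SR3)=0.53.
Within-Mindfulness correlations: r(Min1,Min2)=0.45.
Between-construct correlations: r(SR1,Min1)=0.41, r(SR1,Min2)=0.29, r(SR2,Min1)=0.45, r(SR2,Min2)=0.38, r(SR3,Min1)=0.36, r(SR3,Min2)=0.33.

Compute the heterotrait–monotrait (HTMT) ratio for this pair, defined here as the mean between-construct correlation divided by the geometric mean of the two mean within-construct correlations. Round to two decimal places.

Between-construct mean = 2.22/6 = 0.3700.
Mean within-SR = 1.50/3 = 0.5000; mean within-Min = 0.45/1 = 0.4500.
Geometric mean = √(0.5000 × 0.4500) = 0.4743.
HTMT = 0.3700 / 0.4743 = 0.78.

0.78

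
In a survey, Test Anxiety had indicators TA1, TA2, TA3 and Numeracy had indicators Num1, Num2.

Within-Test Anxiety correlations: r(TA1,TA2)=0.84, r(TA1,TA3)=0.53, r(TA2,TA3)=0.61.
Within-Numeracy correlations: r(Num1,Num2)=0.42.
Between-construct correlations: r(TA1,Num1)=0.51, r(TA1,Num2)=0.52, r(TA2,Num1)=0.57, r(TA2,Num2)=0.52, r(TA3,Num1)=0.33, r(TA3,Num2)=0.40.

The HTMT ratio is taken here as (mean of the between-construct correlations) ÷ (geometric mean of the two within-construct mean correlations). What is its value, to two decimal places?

Mean between = 2.85/6 = 0.4750.
Mean within-TA = 1.98/3 = 0.6600; mean within-Num = 0.42/1 = 0.4200.
Geometric mean = √(0.6600 × 0.4200) = 0.5265.
HTMT = 0.4750 / 0.5265 = 0.90.

0.90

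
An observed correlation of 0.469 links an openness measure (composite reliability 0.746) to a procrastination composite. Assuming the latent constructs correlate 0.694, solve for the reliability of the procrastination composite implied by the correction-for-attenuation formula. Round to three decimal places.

0.612

r_true = r_obs / √(r_xx · r_yy) ⇒ 0.694 = 0.469 / √(0.746 · r_yy).
√(0.746 · r_yy) = 0.469 / 0.694 = 0.6758; 0.746 · r_yy = 0.4567; r_yy = 0.4567 / 0.746 ≈ 0.612.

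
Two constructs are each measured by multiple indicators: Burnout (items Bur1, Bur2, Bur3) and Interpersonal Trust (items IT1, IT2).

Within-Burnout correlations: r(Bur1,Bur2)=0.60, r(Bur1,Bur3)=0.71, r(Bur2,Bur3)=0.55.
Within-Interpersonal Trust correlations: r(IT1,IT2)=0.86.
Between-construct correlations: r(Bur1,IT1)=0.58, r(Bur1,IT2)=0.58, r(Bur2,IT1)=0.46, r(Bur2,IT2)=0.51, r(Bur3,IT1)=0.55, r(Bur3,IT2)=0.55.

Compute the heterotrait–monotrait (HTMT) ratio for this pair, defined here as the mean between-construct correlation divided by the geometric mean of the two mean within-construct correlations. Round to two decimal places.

0.74

Mean heterotrait r = 3.23/6 = 0.5383.
Mean within-Bur = 1.86/3 = 0.6200; mean within-IT = 0.86/1 = 0.8600.
Geometric mean = √(0.6200 × 0.8600) = 0.7302.
HTMT = 0.5383 / 0.7302 = 0.74.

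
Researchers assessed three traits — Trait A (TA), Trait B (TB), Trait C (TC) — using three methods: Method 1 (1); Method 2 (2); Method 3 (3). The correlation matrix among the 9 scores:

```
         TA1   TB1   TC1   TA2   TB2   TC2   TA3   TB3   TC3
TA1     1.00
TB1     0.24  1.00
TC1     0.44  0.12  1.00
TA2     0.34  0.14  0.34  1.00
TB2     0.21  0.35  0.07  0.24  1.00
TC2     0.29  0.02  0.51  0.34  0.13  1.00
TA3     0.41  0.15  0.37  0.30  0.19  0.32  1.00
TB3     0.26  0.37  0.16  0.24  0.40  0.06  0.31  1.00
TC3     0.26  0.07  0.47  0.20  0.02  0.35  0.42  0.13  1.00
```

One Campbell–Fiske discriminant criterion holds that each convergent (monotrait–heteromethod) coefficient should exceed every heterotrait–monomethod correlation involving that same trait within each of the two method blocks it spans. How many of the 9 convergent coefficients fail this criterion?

4

Convergent coefficients and their comparison sets:
TA (methods 1·2): 0.34 vs {0.24, 0.24, 0.44, 0.34} → fail.
TA (methods 1·3): 0.41 vs {0.24, 0.31, 0.44, 0.42} → fail.
TA (methods 2·3): 0.30 vs {0.24, 0.31, 0.34, 0.42} → fail.
TB (methods 1·2): 0.35 vs {0.24, 0.24, 0.12, 0.13} → pass.
TB (methods 1·3): 0.37 vs {0.24, 0.31, 0.12, 0.13} → pass.
TB (methods 2·3): 0.40 vs {0.24, 0.31, 0.13, 0.13} → pass.
TC (methods 1·2): 0.51 vs {0.44, 0.34, 0.12, 0.13} → pass.
TC (methods 1·3): 0.47 vs {0.44, 0.42, 0.12, 0.13} → pass.
TC (methods 2·3): 0.35 vs {0.34, 0.42, 0.13, 0.13} → fail.
4 of 9 fail.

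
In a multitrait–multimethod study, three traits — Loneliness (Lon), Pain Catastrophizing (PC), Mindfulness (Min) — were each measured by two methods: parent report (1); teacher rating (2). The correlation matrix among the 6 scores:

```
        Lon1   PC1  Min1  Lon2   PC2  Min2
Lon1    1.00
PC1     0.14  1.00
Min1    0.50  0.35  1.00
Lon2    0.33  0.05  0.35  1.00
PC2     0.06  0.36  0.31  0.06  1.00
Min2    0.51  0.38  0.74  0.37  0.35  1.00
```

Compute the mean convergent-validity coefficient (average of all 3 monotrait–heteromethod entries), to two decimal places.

Convergent values: 0.33, 0.36, 0.74; mean = 1.43/3 = 0.48.

0.48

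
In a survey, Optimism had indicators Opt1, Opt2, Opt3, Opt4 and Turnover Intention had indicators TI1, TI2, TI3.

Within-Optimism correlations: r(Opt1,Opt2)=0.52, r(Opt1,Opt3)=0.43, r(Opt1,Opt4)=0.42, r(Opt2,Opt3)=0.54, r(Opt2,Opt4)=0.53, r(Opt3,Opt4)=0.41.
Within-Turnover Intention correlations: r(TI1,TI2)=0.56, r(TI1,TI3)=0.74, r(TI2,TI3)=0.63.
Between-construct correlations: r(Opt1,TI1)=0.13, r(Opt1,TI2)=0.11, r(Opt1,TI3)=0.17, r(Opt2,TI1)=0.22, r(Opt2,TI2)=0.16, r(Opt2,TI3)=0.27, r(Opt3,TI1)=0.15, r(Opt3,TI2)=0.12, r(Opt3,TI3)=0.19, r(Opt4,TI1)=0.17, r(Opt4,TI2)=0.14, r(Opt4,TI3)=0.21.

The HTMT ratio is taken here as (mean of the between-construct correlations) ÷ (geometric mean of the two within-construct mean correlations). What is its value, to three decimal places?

Between-construct mean = 2.04/12 = 0.1700.
Mean within-Opt = 2.85/6 = 0.4750; mean within-TI = 1.93/3 = 0.6433.
Geometric mean = √(0.4750 × 0.6433) = 0.5528.
HTMT = 0.1700 / 0.5528 = 0.308.

0.308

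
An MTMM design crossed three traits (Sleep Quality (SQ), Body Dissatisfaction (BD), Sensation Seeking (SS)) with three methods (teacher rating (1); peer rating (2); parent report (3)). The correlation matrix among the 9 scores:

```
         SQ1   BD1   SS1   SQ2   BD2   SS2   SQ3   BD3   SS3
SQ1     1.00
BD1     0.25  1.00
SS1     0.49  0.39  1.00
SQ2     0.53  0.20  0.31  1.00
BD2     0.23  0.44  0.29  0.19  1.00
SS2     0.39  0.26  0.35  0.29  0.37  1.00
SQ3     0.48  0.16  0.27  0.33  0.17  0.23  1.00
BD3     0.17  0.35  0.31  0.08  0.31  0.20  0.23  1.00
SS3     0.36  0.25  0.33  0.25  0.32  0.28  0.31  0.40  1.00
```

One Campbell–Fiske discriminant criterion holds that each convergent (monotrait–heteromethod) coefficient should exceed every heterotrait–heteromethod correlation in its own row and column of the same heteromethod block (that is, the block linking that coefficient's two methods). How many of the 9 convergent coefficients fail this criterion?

4

Convergent coefficients and their comparison sets:
SQ (methods 1·2): 0.53 vs {0.23, 0.20, 0.39, 0.31} → pass.
SQ (methods 1·3): 0.48 vs {0.17, 0.16, 0.36, 0.27} → pass.
SQ (methods 2·3): 0.33 vs {0.08, 0.17, 0.25, 0.23} → pass.
BD (methods 1·2): 0.44 vs {0.20, 0.23, 0.26, 0.29} → pass.
BD (methods 1·3): 0.35 vs {0.16, 0.17, 0.25, 0.31} → pass.
BD (methods 2·3): 0.31 vs {0.17, 0.08, 0.32, 0.20} → fail.
SS (methods 1·2): 0.35 vs {0.31, 0.39, 0.29, 0.26} → fail.
SS (methods 1·3): 0.33 vs {0.27, 0.36, 0.31, 0.25} → fail.
SS (methods 2·3): 0.28 vs {0.23, 0.25, 0.20, 0.32} → fail.
4 of 9 fail.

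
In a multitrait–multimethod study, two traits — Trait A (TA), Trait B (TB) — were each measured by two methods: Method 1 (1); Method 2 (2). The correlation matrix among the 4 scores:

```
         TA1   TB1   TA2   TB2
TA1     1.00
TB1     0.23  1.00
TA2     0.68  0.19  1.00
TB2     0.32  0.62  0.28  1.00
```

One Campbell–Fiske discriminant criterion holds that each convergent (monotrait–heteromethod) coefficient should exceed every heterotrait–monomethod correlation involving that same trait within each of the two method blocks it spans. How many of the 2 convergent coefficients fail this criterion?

Each convergent coefficient versus the relevant comparison correlations:
TA (methods 1·2): 0.68 vs {0.23, 0.28} → pass.
TB (methods 1·2): 0.62 vs {0.23, 0.28} → pass.
0 of 2 fail.

0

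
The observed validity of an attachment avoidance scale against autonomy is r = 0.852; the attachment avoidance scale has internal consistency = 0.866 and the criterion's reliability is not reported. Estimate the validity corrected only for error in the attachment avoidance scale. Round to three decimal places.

Single correction: r_c = r_obs / √r_xx = 0.852 / √0.866 = 0.852 / 0.9306 ≈ 0.916.

0.916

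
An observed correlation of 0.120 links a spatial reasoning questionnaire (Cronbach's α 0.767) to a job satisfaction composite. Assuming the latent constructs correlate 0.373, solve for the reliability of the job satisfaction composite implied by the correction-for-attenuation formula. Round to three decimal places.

r_true = r_obs / √(r_xx · r_yy) ⇒ 0.373 = 0.120 / √(0.767 · r_yy).
√(0.767 · r_yy) = 0.120 / 0.373 = 0.3217; 0.767 · r_yy = 0.1035; r_yy = 0.1035 / 0.767 ≈ 0.135.

0.135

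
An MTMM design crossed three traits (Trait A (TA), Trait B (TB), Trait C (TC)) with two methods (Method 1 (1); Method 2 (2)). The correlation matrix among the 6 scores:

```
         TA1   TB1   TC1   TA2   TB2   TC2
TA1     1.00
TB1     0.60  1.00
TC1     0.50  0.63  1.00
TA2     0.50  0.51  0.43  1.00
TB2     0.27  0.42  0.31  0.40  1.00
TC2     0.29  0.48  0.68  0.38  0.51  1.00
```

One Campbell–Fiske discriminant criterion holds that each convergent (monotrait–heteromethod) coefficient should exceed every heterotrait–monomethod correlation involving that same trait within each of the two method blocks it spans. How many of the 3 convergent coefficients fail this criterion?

2

Checking each validity diagonal entry against its comparison values:
TA (methods 1·2): 0.50 vs {0.60, 0.40, 0.50, 0.38} → fail.
TB (methods 1·2): 0.42 vs {0.60, 0.40, 0.63, 0.51} → fail.
TC (methods 1·2): 0.68 vs {0.50, 0.38, 0.63, 0.51} → pass.
2 of 3 fail.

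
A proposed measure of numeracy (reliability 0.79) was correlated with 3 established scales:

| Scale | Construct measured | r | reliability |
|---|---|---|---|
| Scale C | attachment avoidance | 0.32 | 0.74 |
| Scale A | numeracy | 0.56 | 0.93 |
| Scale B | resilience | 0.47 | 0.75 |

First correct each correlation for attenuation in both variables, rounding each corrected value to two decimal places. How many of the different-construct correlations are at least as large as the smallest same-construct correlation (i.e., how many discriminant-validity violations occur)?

Disattenuated r (r / √(r_scale · r_new)):
  Scale C (disc): 0.32 / √(0.74·0.79) = 0.42
  Scale A (conv): 0.56 / √(0.93·0.79) = 0.65
  Scale B (disc): 0.47 / √(0.75·0.79) = 0.61
Smallest convergent = 0.65. Discriminant values: 0.42, 0.61; count ≥ 0.65 → 0.

0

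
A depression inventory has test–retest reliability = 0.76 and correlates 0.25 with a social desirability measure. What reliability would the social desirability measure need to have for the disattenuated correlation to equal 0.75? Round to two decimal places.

0.15

r_true = r_obs / √(r_xx · r_yy) ⇒ 0.75 = 0.25 / √(0.76 · r_yy).
√(0.76 · r_yy) = 0.25 / 0.75 = 0.3333; 0.76 · r_yy = 0.1111; r_yy = 0.1111 / 0.76 ≈ 0.15.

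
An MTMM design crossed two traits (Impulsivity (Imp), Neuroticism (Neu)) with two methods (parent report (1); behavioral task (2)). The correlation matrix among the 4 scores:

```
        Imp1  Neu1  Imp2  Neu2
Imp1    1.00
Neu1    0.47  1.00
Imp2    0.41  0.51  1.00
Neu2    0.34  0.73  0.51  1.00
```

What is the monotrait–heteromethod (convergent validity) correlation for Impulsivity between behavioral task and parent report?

Same trait (Imp), different methods: r(Imp2, Imp1) = 0.41.

0.41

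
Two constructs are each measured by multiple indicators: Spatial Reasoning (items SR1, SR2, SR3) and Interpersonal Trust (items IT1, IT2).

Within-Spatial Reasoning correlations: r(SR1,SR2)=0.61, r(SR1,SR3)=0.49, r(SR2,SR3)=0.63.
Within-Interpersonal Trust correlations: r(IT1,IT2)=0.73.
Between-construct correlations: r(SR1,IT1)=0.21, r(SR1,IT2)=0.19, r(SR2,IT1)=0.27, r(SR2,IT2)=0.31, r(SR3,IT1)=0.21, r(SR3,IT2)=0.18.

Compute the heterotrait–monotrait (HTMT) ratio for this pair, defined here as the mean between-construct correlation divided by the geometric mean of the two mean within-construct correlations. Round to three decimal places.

0.352

Between-construct mean = 1.37/6 = 0.2283.
Mean within-SR = 1.73/3 = 0.5767; mean within-IT = 0.73/1 = 0.7300.
Geometric mean = √(0.5767 × 0.7300) = 0.6488.
HTMT = 0.2283 / 0.6488 = 0.352.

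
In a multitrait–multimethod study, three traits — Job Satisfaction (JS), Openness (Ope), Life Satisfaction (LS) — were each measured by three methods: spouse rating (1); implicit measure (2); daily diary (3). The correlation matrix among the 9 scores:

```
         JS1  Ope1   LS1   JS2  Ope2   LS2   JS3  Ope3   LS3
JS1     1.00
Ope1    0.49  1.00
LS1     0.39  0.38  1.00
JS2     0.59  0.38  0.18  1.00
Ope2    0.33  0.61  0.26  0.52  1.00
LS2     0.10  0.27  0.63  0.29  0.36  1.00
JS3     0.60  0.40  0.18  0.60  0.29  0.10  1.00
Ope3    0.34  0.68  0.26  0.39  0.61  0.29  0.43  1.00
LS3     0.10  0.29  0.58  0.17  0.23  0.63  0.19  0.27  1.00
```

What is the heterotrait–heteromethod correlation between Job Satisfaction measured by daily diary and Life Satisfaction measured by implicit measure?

Different traits and methods: r(JS3, LS2) = 0.10.

0.10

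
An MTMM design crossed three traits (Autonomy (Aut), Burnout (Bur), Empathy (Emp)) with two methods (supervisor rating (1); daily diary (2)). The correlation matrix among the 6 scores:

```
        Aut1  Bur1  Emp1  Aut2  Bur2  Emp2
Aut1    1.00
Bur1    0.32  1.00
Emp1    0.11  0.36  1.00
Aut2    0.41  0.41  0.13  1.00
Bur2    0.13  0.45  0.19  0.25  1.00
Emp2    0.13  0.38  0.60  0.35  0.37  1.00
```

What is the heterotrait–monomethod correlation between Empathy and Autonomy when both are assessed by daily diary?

0.35

Different traits, same method: r(Emp2, Aut2) = 0.35.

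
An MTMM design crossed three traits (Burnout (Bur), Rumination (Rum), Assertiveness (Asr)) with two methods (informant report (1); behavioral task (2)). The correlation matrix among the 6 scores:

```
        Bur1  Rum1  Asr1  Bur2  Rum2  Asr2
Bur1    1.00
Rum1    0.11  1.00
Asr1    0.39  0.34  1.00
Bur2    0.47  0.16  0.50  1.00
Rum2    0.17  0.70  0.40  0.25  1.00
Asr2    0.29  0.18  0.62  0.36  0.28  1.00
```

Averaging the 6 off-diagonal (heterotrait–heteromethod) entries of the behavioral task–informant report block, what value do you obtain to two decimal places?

HTHM values (method 2 × method 1): 0.16, 0.50, 0.17, 0.40, 0.29, 0.18; mean = 1.70/6 = 0.28.

0.28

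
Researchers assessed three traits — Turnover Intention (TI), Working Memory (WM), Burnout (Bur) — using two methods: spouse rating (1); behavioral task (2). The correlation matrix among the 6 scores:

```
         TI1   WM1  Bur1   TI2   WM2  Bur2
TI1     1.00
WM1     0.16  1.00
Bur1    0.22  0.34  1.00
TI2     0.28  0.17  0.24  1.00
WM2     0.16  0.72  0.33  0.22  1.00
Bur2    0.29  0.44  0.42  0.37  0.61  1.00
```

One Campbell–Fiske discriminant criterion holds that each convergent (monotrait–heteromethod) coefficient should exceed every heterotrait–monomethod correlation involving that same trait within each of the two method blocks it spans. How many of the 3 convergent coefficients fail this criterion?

2

Convergent coefficients and their comparison sets:
TI (methods 1·2): 0.28 vs {0.16, 0.22, 0.22, 0.37} → fail.
WM (methods 1·2): 0.72 vs {0.16, 0.22, 0.34, 0.61} → pass.
Bur (methods 1·2): 0.42 vs {0.22, 0.37, 0.34, 0.61} → fail.
2 of 3 fail.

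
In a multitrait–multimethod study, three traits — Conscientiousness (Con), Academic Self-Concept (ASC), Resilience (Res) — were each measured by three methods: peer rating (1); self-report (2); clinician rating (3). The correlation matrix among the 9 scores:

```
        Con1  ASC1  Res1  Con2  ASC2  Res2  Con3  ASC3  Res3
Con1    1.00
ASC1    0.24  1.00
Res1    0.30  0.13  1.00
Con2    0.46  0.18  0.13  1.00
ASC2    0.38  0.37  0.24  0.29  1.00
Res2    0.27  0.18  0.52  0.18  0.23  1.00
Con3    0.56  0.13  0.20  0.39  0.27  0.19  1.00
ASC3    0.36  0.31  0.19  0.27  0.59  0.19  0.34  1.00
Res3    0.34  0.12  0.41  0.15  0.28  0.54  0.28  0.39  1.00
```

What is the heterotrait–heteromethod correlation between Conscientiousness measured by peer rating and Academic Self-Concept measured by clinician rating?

0.36

Different traits and methods: r(Con1, ASC3) = 0.36.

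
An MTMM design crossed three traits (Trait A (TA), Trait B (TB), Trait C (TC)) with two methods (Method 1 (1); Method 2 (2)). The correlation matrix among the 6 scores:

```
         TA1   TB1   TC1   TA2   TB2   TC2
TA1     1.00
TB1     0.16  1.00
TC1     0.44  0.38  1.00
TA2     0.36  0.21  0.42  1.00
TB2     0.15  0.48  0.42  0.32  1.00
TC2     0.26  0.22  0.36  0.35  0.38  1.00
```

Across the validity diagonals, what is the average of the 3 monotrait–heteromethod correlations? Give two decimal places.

Convergent values: 0.36, 0.48, 0.36; mean = 1.20/3 = 0.40.

0.40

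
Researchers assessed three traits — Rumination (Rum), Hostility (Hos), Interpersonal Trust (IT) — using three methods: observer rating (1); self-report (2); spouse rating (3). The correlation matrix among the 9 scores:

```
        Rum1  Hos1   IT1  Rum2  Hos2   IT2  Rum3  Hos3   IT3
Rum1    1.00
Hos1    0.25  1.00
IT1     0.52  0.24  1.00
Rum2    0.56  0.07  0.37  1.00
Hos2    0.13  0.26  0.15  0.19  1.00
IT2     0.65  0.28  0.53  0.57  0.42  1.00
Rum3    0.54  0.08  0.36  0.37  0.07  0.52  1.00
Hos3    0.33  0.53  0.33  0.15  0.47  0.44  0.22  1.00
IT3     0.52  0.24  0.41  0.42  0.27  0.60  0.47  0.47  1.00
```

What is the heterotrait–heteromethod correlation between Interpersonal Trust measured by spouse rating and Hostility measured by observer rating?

Different traits and methods: r(IT3, Hos1) = 0.24.

0.24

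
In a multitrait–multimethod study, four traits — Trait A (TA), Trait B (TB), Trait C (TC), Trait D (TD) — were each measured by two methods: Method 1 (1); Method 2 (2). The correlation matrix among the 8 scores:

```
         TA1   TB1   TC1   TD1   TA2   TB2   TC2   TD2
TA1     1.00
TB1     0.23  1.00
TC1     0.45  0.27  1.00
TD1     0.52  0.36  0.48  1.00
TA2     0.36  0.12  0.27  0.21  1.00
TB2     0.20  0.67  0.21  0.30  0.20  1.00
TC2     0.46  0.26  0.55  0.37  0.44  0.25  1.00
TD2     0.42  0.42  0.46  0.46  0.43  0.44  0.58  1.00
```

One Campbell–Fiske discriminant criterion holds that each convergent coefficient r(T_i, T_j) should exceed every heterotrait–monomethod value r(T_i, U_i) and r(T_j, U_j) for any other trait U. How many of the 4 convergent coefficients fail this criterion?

Each convergent coefficient versus the relevant comparison correlations:
TA (methods 1·2): 0.36 vs {0.23, 0.20, 0.45, 0.44, 0.52, 0.43} → fail.
TB (methods 1·2): 0.67 vs {0.23, 0.20, 0.27, 0.25, 0.36, 0.44} → pass.
TC (methods 1·2): 0.55 vs {0.45, 0.44, 0.27, 0.25, 0.48, 0.58} → fail.
TD (methods 1·2): 0.46 vs {0.52, 0.43, 0.36, 0.44, 0.48, 0.58} → fail.
3 of 4 fail.

3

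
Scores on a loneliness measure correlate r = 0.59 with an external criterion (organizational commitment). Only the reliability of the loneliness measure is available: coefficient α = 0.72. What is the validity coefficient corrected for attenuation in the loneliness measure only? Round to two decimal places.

0.70

Single correction: r_c = r_obs / √r_xx = 0.59 / √0.72 = 0.59 / 0.8485 ≈ 0.70.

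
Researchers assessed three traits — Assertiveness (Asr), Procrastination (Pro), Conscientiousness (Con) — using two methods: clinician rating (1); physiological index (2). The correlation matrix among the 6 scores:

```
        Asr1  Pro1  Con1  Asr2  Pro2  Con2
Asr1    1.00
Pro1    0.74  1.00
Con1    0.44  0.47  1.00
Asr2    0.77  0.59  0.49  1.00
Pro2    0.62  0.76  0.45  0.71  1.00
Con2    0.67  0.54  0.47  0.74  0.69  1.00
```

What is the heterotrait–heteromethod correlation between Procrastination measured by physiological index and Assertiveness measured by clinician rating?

0.62

Different traits and methods: r(Pro2, Asr1) = 0.62.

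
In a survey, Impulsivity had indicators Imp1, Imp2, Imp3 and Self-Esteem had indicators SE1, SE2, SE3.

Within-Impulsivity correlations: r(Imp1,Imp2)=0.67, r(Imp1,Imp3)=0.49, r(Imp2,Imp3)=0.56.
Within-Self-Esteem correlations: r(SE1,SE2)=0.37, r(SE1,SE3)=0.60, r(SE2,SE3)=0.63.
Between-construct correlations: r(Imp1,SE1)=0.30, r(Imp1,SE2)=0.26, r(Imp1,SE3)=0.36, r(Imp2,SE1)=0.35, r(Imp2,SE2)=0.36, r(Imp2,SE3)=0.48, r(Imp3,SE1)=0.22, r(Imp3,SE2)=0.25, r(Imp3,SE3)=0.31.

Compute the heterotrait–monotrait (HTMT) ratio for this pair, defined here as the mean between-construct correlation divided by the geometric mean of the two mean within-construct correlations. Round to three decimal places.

Mean between = 2.89/9 = 0.3211.
Mean within-Imp = 1.72/3 = 0.5733; mean within-SE = 1.60/3 = 0.5333.
Geometric mean = √(0.5733 × 0.5333) = 0.5529.
HTMT = 0.3211 / 0.5529 = 0.581.

0.581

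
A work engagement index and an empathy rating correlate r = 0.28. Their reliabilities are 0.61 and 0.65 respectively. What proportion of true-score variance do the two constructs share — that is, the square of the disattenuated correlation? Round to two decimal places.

0.20

Disattenuated r = 0.28 / √(0.61 × 0.65) = 0.28 / 0.6297 = 0.4447.
Shared true-score variance = 0.4447² = 0.1978 ≈ 0.20.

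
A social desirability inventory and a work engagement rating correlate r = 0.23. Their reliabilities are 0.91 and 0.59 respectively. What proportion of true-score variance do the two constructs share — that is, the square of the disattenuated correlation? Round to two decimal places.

0.10

Disattenuated r = 0.23 / √(0.91 × 0.59) = 0.23 / 0.7327 = 0.3139.
Shared true-score variance = 0.3139² = 0.0985 ≈ 0.10.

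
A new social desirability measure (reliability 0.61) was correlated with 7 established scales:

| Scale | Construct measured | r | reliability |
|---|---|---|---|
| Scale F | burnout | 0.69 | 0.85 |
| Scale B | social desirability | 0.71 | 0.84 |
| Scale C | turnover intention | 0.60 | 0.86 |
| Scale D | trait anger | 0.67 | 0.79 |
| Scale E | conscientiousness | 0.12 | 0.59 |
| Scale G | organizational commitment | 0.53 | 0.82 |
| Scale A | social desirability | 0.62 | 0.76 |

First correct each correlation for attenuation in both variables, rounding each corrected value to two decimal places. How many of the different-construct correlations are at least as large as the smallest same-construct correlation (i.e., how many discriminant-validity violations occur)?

Disattenuated r (r / √(r_scale · r_new)):
  Scale F (disc): 0.69 / √(0.85·0.61) = 0.96
  Scale B (conv): 0.71 / √(0.84·0.61) = 0.99
  Scale C (disc): 0.60 / √(0.86·0.61) = 0.83
  Scale D (disc): 0.67 / √(0.79·0.61) = 0.97
  Scale E (disc): 0.12 / √(0.59·0.61) = 0.20
  Scale G (disc): 0.53 / √(0.82·0.61) = 0.75
  Scale A (conv): 0.62 / √(0.76·0.61) = 0.91
Smallest convergent = 0.91. Discriminant values: 0.96, 0.83, 0.97, 0.20, 0.75; count ≥ 0.91 → 2.

2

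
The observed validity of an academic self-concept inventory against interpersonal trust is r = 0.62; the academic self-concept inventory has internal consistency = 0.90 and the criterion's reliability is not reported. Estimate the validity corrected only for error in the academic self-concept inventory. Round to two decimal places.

0.65

Single correction: r_c = r_obs / √r_xx = 0.62 / √0.90 = 0.62 / 0.9487 ≈ 0.65.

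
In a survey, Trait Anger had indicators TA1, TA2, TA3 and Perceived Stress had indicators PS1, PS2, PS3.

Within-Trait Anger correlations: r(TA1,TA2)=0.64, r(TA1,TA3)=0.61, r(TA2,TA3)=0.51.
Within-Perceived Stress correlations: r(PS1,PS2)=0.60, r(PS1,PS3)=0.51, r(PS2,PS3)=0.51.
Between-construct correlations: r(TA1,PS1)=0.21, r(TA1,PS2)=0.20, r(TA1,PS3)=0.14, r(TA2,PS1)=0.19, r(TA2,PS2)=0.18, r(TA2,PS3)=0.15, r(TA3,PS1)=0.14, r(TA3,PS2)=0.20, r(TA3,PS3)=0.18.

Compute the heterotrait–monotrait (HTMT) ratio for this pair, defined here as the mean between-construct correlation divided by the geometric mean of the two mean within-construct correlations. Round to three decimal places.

Mean between = 1.59/9 = 0.1767.
Mean within-TA = 1.76/3 = 0.5867; mean within-PS = 1.62/3 = 0.5400.
Geometric mean = √(0.5867 × 0.5400) = 0.5629.
HTMT = 0.1767 / 0.5629 = 0.314.

0.314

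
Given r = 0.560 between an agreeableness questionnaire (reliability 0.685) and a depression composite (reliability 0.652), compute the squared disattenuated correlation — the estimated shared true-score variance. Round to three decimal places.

0.702

Disattenuated r = 0.560 / √(0.685 × 0.652) = 0.560 / 0.6683 = 0.8379.
Shared true-score variance = 0.8379² = 0.7021 ≈ 0.702.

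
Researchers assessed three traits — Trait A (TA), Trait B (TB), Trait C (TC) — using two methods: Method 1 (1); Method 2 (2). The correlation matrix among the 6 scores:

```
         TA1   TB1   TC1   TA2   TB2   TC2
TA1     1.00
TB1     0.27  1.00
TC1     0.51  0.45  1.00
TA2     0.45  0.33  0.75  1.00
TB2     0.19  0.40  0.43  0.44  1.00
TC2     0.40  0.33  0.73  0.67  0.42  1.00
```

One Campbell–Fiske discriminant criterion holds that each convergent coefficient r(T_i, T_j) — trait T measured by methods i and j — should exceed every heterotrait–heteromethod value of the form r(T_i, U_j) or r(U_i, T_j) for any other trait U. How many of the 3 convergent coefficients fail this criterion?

3

Checking each validity diagonal entry against its comparison values:
TA (methods 1·2): 0.45 vs {0.19, 0.33, 0.40, 0.75} → fail.
TB (methods 1·2): 0.40 vs {0.33, 0.19, 0.33, 0.43} → fail.
TC (methods 1·2): 0.73 vs {0.75, 0.40, 0.43, 0.33} → fail.
3 of 3 fail.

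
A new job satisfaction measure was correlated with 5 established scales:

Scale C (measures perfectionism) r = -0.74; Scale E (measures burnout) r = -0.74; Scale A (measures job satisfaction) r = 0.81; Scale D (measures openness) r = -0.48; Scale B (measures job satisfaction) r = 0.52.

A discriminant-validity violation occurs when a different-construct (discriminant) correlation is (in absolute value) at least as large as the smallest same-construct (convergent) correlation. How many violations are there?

2

Convergent (same construct = job satisfaction): Scale A, Scale B.
Smallest convergent = 0.52. Discriminant |r|: 0.74, 0.74, 0.48; count ≥ 0.52 → 2.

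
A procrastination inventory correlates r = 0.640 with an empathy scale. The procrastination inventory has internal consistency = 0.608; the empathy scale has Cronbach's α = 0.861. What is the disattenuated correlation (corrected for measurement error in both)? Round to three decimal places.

r_true = r_obs / √(r_xx · r_yy) = 0.640 / √(0.608 × 0.861) = 0.640 / √0.523488 = 0.640 / 0.7235 ≈ 0.885.

0.885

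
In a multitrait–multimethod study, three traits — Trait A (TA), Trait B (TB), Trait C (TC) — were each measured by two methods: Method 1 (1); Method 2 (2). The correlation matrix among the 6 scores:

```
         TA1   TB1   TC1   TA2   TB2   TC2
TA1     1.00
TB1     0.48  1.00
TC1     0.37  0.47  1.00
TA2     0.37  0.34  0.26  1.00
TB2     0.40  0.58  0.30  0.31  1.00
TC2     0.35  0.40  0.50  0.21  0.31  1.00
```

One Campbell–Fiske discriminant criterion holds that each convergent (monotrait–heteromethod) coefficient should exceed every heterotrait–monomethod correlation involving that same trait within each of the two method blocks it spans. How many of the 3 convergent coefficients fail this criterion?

Convergent coefficients and their comparison sets:
TA (methods 1·2): 0.37 vs {0.48, 0.31, 0.37, 0.21} → fail.
TB (methods 1·2): 0.58 vs {0.48, 0.31, 0.47, 0.31} → pass.
TC (methods 1·2): 0.50 vs {0.37, 0.21, 0.47, 0.31} → pass.
1 of 3 fail.

1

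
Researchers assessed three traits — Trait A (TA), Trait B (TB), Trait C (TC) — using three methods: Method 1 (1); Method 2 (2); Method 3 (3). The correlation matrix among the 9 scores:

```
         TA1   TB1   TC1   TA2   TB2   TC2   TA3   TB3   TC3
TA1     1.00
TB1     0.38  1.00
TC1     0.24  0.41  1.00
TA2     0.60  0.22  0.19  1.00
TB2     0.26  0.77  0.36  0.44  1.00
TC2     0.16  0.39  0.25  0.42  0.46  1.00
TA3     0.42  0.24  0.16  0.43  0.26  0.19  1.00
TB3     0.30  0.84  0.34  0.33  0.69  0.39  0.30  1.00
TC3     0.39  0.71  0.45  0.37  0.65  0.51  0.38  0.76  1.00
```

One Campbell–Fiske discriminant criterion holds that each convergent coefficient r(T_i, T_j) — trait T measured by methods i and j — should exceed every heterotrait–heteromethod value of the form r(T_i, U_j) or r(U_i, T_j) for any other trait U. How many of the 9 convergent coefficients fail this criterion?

Each convergent coefficient versus the relevant comparison correlations:
TA (methods 1·2): 0.60 vs {0.26, 0.22, 0.16, 0.19} → pass.
TA (methods 1·3): 0.42 vs {0.30, 0.24, 0.39, 0.16} → pass.
TA (methods 2·3): 0.43 vs {0.33, 0.26, 0.37, 0.19} → pass.
TB (methods 1·2): 0.77 vs {0.22, 0.26, 0.39, 0.36} → pass.
TB (methods 1·3): 0.84 vs {0.24, 0.30, 0.71, 0.34} → pass.
TB (methods 2·3): 0.69 vs {0.26, 0.33, 0.65, 0.39} → pass.
TC (methods 1·2): 0.25 vs {0.19, 0.16, 0.36, 0.39} → fail.
TC (methods 1·3): 0.45 vs {0.16, 0.39, 0.34, 0.71} → fail.
TC (methods 2·3): 0.51 vs {0.19, 0.37, 0.39, 0.65} → fail.
3 of 9 fail.

3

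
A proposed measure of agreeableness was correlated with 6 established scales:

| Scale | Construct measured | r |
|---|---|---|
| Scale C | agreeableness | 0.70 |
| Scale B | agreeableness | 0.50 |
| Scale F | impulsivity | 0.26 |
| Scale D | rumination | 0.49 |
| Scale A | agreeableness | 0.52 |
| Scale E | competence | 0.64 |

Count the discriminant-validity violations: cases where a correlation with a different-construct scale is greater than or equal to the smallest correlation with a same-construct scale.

1

Convergent (same construct = agreeableness): Scale C, Scale B, Scale A.
Smallest convergent = 0.50. Discriminant values: 0.26, 0.49, 0.64; count ≥ 0.50 → 1.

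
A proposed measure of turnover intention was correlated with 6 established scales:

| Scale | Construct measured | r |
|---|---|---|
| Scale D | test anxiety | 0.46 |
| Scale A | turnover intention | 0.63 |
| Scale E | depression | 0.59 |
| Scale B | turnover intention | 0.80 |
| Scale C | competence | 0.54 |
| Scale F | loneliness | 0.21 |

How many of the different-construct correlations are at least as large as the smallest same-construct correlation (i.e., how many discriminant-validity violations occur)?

0

Convergent (same construct = turnover intention): Scale A, Scale B.
Smallest convergent = 0.63. Discriminant values: 0.46, 0.59, 0.54, 0.21; count ≥ 0.63 → 0.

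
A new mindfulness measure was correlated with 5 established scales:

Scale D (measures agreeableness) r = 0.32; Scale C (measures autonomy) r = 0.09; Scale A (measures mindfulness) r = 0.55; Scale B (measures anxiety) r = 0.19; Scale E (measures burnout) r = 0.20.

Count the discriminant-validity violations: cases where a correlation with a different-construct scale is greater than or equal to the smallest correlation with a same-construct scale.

0

Convergent (same construct = mindfulness): Scale A.
Smallest convergent = 0.55. Discriminant values: 0.32, 0.09, 0.19, 0.20; count ≥ 0.55 → 0.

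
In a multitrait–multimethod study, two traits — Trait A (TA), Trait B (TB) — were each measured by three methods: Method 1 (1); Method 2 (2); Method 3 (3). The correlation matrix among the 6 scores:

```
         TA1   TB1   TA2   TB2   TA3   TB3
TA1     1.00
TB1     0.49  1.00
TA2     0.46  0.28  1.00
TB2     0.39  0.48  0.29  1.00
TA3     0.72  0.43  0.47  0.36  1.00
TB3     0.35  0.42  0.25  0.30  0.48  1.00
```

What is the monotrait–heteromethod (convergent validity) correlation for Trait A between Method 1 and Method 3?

Same trait (TA), different methods: r(TA1, TA3) = 0.72.

0.72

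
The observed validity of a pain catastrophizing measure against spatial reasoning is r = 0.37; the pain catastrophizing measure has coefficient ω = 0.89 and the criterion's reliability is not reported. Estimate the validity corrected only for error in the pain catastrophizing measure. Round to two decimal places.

Single correction: r_c = r_obs / √r_xx = 0.37 / √0.89 = 0.37 / 0.9434 ≈ 0.39.

0.39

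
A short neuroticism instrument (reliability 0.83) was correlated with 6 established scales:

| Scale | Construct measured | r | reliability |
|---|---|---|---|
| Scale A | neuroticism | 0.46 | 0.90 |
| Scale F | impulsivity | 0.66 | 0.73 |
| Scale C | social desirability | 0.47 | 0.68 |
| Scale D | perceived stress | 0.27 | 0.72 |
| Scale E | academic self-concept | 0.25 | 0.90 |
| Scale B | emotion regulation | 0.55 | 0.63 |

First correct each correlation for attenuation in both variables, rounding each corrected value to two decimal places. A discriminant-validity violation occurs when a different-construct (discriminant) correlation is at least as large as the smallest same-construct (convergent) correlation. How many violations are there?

3

Disattenuated r (r / √(r_scale · r_new)):
  Scale A (conv): 0.46 / √(0.90·0.83) = 0.53
  Scale F (disc): 0.66 / √(0.73·0.83) = 0.85
  Scale C (disc): 0.47 / √(0.68·0.83) = 0.63
  Scale D (disc): 0.27 / √(0.72·0.83) = 0.35
  Scale E (disc): 0.25 / √(0.90·0.83) = 0.29
  Scale B (disc): 0.55 / √(0.63·0.83) = 0.76
Smallest convergent = 0.53. Discriminant values: 0.85, 0.63, 0.35, 0.29, 0.76; count ≥ 0.53 → 3.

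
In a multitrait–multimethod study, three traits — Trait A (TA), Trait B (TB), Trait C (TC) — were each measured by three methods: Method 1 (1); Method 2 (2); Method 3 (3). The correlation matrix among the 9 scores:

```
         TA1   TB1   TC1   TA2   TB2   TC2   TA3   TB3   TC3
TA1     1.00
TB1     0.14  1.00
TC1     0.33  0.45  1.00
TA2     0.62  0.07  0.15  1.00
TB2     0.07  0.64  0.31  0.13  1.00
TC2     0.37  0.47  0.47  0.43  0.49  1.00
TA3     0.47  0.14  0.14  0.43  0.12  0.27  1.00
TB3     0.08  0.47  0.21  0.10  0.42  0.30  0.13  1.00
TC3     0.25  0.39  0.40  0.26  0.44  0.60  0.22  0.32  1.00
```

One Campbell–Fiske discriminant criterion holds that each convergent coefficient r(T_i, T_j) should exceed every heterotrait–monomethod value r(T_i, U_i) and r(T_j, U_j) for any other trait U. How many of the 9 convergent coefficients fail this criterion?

4

Checking each validity diagonal entry against its comparison values:
TA (methods 1·2): 0.62 vs {0.14, 0.13, 0.33, 0.43} → pass.
TA (methods 1·3): 0.47 vs {0.14, 0.13, 0.33, 0.22} → pass.
TA (methods 2·3): 0.43 vs {0.13, 0.13, 0.43, 0.22} → fail.
TB (methods 1·2): 0.64 vs {0.14, 0.13, 0.45, 0.49} → pass.
TB (methods 1·3): 0.47 vs {0.14, 0.13, 0.45, 0.32} → pass.
TB (methods 2·3): 0.42 vs {0.13, 0.13, 0.49, 0.32} → fail.
TC (methods 1·2): 0.47 vs {0.33, 0.43, 0.45, 0.49} → fail.
TC (methods 1·3): 0.40 vs {0.33, 0.22, 0.45, 0.32} → fail.
TC (methods 2·3): 0.60 vs {0.43, 0.22, 0.49, 0.32} → pass.
4 of 9 fail.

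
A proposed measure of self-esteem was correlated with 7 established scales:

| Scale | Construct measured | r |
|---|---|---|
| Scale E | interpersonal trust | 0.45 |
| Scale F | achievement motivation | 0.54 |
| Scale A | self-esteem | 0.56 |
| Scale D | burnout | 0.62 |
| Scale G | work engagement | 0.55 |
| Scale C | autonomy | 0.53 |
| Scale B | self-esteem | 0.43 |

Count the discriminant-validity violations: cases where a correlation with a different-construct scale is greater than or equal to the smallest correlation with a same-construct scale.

5

Convergent (same construct = self-esteem): Scale A, Scale B.
Smallest convergent = 0.43. Discriminant values: 0.45, 0.54, 0.62, 0.55, 0.53; count ≥ 0.43 → 5.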